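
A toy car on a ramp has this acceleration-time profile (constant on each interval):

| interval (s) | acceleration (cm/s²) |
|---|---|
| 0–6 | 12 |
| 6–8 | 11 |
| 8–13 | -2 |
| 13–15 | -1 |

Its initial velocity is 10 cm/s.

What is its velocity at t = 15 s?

92 cm/s

Δv equals the area under the a-t graph; then v = v₀ + Δv.
0–6 s: 12 × 6 = 72 cm/s
6–8 s: 11 × 2 = 22 cm/s
8–13 s: -2 × 5 = -10 cm/s
13–15 s: -1 × 2 = -2 cm/s
Δv = 82 cm/s, so v(15) = 10 + (82) = 92 cm/s.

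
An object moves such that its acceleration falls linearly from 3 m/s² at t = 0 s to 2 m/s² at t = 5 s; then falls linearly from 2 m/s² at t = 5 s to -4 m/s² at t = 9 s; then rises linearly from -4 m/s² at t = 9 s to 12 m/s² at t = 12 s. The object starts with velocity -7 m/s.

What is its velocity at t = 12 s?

Δv equals the area under the a-t graph; then v = v₀ + Δv.
0–5 s: ½(3 + 2)(5) = 12.5 m/s
5–9 s: ½(2 + -4)(4) = -4 m/s
9–12 s: ½(-4 + 12)(3) = 12 m/s
Δv = 20.5 m/s, so v(12) = -7 + (20.5) = 13.5 m/s.

13.5 m/s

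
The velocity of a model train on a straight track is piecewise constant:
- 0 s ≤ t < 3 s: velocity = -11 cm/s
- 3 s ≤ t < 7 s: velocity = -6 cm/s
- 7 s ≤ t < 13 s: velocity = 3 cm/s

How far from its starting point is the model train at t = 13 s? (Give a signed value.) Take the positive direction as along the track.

-39 cm

Displacement is the signed area under the v-t curve.
0–3 s: -11 × 3 = -33 cm
3–7 s: -6 × 4 = -24 cm
7–13 s: 3 × 6 = 18 cm
Net displacement = -39 cm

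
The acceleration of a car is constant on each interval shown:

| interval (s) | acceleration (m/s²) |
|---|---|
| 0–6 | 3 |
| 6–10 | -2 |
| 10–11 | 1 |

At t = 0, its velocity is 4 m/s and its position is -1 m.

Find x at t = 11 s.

163.5 m

On each constant-a segment, Δv = aΔt and Δx = v₀Δt + ½aΔt²; chain segment to segment.
0–6 s: v starts 4 m/s; Δx = 4·6 + ½·3·6² = 78 m; v ends 22 m/s.
6–10 s: v starts 22 m/s; Δx = 22·4 + ½·-2·4² = 72 m; v ends 14 m/s.
10–11 s: v starts 14 m/s; Δx = 14·1 + ½·1·1² = 14.5 m; v ends 15 m/s.
x(11) = -1 + Σ Δx = 163.5 m.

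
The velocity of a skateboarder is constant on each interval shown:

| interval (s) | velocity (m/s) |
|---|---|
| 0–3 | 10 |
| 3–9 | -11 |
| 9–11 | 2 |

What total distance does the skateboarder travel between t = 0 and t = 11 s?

100 m

Distance (not displacement) is the total path length: add the absolute areas under v-t.
0–3 s: |10| × 3 = 30 m
3–9 s: |-11| × 6 = 66 m
9–11 s: |2| × 2 = 4 m
Total distance = 100 m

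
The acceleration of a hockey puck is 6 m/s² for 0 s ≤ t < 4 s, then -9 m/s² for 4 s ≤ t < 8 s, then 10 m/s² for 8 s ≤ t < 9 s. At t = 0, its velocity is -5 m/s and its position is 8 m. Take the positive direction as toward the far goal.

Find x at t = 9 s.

28 m

On each constant-a segment, Δv = aΔt and Δx = v₀Δt + ½aΔt²; chain segment to segment.
0–4 s: v starts -5 m/s; Δx = -5·4 + ½·6·4² = 28 m; v ends 19 m/s.
4–8 s: v starts 19 m/s; Δx = 19·4 + ½·-9·4² = 4 m; v ends -17 m/s.
8–9 s: v starts -17 m/s; Δx = -17·1 + ½·10·1² = -12 m; v ends -7 m/s.
x(9) = 8 + Σ Δx = 28 m.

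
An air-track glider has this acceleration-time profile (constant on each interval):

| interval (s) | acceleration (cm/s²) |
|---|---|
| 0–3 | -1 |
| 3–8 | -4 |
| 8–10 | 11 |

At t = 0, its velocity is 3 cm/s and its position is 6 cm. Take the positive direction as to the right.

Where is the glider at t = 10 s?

On each constant-a segment, Δv = aΔt and Δx = v₀Δt + ½aΔt²; chain segment to segment.
0–3 s: v starts 3 cm/s; Δx = 3·3 + ½·-1·3² = 4.5 cm; v ends 0 cm/s.
3–8 s: v starts 0 cm/s; Δx = 0·5 + ½·-4·5² = -50 cm; v ends -20 cm/s.
8–10 s: v starts -20 cm/s; Δx = -20·2 + ½·11·2² = -18 cm; v ends 2 cm/s.
x(10) = 6 + Σ Δx = -57.5 cm.

-57.5 cm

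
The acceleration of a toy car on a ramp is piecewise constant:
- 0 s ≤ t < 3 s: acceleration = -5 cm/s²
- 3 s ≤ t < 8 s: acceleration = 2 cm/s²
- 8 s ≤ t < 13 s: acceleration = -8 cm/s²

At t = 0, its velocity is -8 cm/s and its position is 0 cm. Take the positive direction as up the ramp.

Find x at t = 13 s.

-301.5 cm

On each constant-a segment, Δv = aΔt and Δx = v₀Δt + ½aΔt²; chain segment to segment.
0–3 s: v starts -8 cm/s; Δx = -8·3 + ½·-5·3² = -46.5 cm; v ends -23 cm/s.
3–8 s: v starts -23 cm/s; Δx = -23·5 + ½·2·5² = -90 cm; v ends -13 cm/s.
8–13 s: v starts -13 cm/s; Δx = -13·5 + ½·-8·5² = -165 cm; v ends -53 cm/s.
x(13) = 0 + Σ Δx = -301.5 cm.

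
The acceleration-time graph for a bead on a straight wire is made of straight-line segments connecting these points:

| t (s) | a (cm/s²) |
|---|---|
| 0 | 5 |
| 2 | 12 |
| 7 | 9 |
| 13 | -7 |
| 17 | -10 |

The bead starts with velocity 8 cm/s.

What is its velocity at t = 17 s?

Δv equals the area under the a-t graph; then v = v₀ + Δv.
0–2 s: ½(5 + 12)(2) = 17 cm/s
2–7 s: ½(12 + 9)(5) = 52.5 cm/s
7–13 s: ½(9 + -7)(6) = 6 cm/s
13–17 s: ½(-7 + -10)(4) = -34 cm/s
Δv = 41.5 cm/s, so v(17) = 8 + (41.5) = 49.5 cm/s.

49.5 cm/s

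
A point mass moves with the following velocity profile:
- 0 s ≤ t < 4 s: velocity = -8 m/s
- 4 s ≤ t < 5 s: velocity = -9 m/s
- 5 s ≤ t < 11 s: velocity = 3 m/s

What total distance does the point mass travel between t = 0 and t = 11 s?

Total distance travelled is ∫|v| dt — sum the magnitudes of each area piece.
0–4 s: |-8| × 4 = 32 m
4–5 s: |-9| × 1 = 9 m
5–11 s: |3| × 6 = 18 m
Total distance = 59 m

59 m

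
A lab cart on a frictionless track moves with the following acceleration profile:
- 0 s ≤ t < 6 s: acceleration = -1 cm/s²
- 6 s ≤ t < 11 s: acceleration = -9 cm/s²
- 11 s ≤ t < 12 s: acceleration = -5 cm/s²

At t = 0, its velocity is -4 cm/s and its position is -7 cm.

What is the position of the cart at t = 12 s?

On each constant-a segment, Δv = aΔt and Δx = v₀Δt + ½aΔt²; chain segment to segment.
0–6 s: v starts -4 cm/s; Δx = -4·6 + ½·-1·6² = -42 cm; v ends -10 cm/s.
6–11 s: v starts -10 cm/s; Δx = -10·5 + ½·-9·5² = -162.5 cm; v ends -55 cm/s.
11–12 s: v starts -55 cm/s; Δx = -55·1 + ½·-5·1² = -57.5 cm; v ends -60 cm/s.
x(12) = -7 + Σ Δx = -269 cm.

-269 cm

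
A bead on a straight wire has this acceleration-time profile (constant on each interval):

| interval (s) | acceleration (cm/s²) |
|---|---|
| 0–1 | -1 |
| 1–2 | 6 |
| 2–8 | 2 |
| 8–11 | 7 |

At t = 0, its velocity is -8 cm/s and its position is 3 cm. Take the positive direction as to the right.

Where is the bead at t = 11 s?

On each constant-a segment, Δv = aΔt and Δx = v₀Δt + ½aΔt²; chain segment to segment.
0–1 s: v starts -8 cm/s; Δx = -8·1 + ½·-1·1² = -8.5 cm; v ends -9 cm/s.
1–2 s: v starts -9 cm/s; Δx = -9·1 + ½·6·1² = -6 cm; v ends -3 cm/s.
2–8 s: v starts -3 cm/s; Δx = -3·6 + ½·2·6² = 18 cm; v ends 9 cm/s.
8–11 s: v starts 9 cm/s; Δx = 9·3 + ½·7·3² = 58.5 cm; v ends 30 cm/s.
x(11) = 3 + Σ Δx = 65 cm.

65 cm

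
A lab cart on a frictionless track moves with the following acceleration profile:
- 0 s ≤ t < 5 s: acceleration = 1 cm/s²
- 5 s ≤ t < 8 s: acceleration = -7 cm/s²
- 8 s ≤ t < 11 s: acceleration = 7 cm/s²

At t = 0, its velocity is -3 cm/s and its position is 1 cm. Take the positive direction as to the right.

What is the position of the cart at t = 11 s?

-52.5 cm

On each constant-a segment, Δv = aΔt and Δx = v₀Δt + ½aΔt²; chain segment to segment.
0–5 s: v starts -3 cm/s; Δx = -3·5 + ½·1·5² = -2.5 cm; v ends 2 cm/s.
5–8 s: v starts 2 cm/s; Δx = 2·3 + ½·-7·3² = -25.5 cm; v ends -19 cm/s.
8–11 s: v starts -19 cm/s; Δx = -19·3 + ½·7·3² = -25.5 cm; v ends 2 cm/s.
x(11) = 1 + Σ Δx = -52.5 cm.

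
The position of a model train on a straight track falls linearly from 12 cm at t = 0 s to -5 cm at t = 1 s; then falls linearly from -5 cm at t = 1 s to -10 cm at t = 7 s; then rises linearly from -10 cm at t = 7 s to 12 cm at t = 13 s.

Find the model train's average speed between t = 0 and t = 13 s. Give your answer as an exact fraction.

Average speed = (total path length)/(elapsed time); on a piecewise-linear x-t graph the path length is Σ|Δx|.
0–1 s: |Δx| = |-5 − 12| = 17 cm
1–7 s: |Δx| = |-10 − -5| = 5 cm
7–13 s: |Δx| = |12 − -10| = 22 cm
Total path = 44 cm; average speed = 44/13 = 44/13 cm/s.

44/13 cm/s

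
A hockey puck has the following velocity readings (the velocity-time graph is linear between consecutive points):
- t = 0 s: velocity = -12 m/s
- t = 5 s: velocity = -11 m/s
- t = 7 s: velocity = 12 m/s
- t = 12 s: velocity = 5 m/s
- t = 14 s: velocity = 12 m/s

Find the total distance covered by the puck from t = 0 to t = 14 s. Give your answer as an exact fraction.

Total distance travelled is ∫|v| dt — sum the magnitudes of each area piece.
0–5 s: |½(-12 + -11)(5)| = 57.5 m
5–7 s: v = 0 at t = 137/23 s; triangle areas 121/23 + 144/23 = 265/23 m
7–12 s: |½(12 + 5)(5)| = 42.5 m
12–14 s: |½(5 + 12)(2)| = 17 m
Total distance = 2956/23 m

2956/23 m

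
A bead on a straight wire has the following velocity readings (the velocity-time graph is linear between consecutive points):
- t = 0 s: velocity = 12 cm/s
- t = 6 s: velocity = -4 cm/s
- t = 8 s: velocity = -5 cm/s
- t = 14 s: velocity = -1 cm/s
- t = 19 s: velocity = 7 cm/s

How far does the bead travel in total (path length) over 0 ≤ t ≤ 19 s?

Distance (not displacement) is the total path length: add the absolute areas under v-t.
0–6 s: v = 0 at t = 4.5 s; triangle areas 27 + 3 = 30 cm
6–8 s: |½(-4 + -5)(2)| = 9 cm
8–14 s: |½(-5 + -1)(6)| = 18 cm
14–19 s: v = 0 at t = 14.625 s; triangle areas 0.3125 + 15.3125 = 15.625 cm
Total distance = 72.625 cm

72.625 cm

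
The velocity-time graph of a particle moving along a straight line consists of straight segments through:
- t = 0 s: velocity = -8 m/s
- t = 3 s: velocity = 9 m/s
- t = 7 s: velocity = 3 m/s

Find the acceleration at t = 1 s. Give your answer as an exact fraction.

Acceleration is the slope of the v-t graph on 0–3 s: (9 − -8)/(3 − 0) = 17/3 m/s².

17/3 m/s²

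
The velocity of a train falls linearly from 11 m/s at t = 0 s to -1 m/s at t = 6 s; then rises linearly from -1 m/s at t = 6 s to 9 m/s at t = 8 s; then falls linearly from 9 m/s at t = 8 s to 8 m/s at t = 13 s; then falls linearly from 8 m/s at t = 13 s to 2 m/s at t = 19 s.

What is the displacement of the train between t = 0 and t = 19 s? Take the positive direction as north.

110.5 m

Net displacement equals the area under the velocity-time graph (areas below the axis count negative).
0–6 s: ½(11 + -1)(6) = 30 m
6–8 s: ½(-1 + 9)(2) = 8 m
8–13 s: ½(9 + 8)(5) = 42.5 m
13–19 s: ½(8 + 2)(6) = 30 m
Net displacement = 110.5 m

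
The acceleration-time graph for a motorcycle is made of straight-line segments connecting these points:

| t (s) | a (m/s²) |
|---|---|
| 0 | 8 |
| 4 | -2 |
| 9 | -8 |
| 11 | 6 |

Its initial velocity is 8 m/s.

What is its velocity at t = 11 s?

Δv equals the area under the a-t graph; then v = v₀ + Δv.
0–4 s: ½(8 + -2)(4) = 12 m/s
4–9 s: ½(-2 + -8)(5) = -25 m/s
9–11 s: ½(-8 + 6)(2) = -2 m/s
Δv = -15 m/s, so v(11) = 8 + (-15) = -7 m/s.

-7 m/s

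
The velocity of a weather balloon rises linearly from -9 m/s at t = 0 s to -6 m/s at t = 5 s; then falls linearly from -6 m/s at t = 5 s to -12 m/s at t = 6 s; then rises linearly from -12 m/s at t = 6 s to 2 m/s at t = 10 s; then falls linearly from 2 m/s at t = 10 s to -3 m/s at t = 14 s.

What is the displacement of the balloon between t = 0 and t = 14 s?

Displacement is the signed area under the v-t curve.
0–5 s: ½(-9 + -6)(5) = -37.5 m
5–6 s: ½(-6 + -12)(1) = -9 m
6–10 s: ½(-12 + 2)(4) = -20 m
10–14 s: ½(2 + -3)(4) = -2 m
Net displacement = -68.5 m

-68.5 m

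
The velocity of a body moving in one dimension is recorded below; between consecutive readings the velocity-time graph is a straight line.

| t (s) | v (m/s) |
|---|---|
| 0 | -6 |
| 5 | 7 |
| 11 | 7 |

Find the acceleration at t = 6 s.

0 m/s²

Acceleration is the slope of the v-t graph on 5–11 s: (7 − 7)/(11 − 5) = 0 m/s².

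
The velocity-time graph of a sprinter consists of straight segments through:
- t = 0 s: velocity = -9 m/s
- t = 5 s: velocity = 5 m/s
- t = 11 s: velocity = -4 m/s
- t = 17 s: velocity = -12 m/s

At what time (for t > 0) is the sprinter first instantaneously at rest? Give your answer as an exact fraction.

t = 45/14 s

v changes sign on 0–5 s (from -9 to 5); the graph is linear there, so v = 0 at t = 0 + (9)·(5 − 0)/(5 − -9) = 45/14 s.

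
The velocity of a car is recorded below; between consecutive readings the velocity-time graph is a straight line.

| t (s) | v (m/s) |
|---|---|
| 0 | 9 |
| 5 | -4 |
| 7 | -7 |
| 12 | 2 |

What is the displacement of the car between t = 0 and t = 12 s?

Displacement is the signed area under the v-t curve.
0–5 s: ½(9 + -4)(5) = 12.5 m
5–7 s: ½(-4 + -7)(2) = -11 m
7–12 s: ½(-7 + 2)(5) = -12.5 m
Net displacement = -11 m

-11 m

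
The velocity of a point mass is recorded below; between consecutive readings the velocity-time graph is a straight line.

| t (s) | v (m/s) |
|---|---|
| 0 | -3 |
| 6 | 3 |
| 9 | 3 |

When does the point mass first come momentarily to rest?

v changes sign on 0–6 s (from -3 to 3); the graph is linear there, so v = 0 at t = 0 + (3)·(6 − 0)/(3 − -3) = 3 s.

t = 3 s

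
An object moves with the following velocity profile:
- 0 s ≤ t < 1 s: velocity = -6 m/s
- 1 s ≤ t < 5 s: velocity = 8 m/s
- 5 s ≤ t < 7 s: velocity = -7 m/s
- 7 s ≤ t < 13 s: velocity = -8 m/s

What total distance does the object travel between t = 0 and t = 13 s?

Distance (not displacement) is the total path length: add the absolute areas under v-t.
0–1 s: |-6| × 1 = 6 m
1–5 s: |8| × 4 = 32 m
5–7 s: |-7| × 2 = 14 m
7–13 s: |-8| × 6 = 48 m
Total distance = 100 m

100 m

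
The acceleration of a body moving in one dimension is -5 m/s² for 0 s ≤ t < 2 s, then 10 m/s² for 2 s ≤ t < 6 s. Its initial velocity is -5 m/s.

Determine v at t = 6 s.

25 m/s

Δv equals the area under the a-t graph; then v = v₀ + Δv.
0–2 s: -5 × 2 = -10 m/s
2–6 s: 10 × 4 = 40 m/s
Δv = 30 m/s, so v(6) = -5 + (30) = 25 m/s.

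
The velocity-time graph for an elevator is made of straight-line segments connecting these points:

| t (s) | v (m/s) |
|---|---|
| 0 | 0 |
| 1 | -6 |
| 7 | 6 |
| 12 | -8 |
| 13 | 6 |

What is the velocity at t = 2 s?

-4 m/s

On 1–7 s the graph is linear from -6 to 6 m/s: v(2) = -6 + (6 − -6)·(2 − 1)/(7 − 1) = -4 m/s.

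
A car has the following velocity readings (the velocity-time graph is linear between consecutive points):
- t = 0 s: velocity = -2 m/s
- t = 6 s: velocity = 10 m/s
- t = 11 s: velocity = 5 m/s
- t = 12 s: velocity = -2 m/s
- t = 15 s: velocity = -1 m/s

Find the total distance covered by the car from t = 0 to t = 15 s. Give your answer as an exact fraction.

981/14 m

Distance (not displacement) is the total path length: add the absolute areas under v-t.
0–6 s: v = 0 at t = 1 s; triangle areas 1 + 25 = 26 m
6–11 s: |½(10 + 5)(5)| = 37.5 m
11–12 s: v = 0 at t = 82/7 s; triangle areas 25/14 + 2/7 = 29/14 m
12–15 s: |½(-2 + -1)(3)| = 4.5 m
Total distance = 981/14 m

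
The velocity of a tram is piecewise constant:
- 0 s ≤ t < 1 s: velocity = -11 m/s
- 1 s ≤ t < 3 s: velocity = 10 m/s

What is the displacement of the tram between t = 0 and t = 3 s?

Net displacement equals the area under the velocity-time graph (areas below the axis count negative).
0–1 s: -11 × 1 = -11 m
1–3 s: 10 × 2 = 20 m
Net displacement = 9 m

9 m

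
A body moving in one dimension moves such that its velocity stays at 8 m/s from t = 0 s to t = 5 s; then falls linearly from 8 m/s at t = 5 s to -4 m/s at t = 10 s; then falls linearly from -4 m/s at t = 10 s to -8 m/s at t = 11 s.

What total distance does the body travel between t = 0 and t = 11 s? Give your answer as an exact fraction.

188/3 m

Total distance travelled is ∫|v| dt — sum the magnitudes of each area piece.
0–5 s: |8| × 5 = 40 m
5–10 s: v = 0 at t = 25/3 s; triangle areas 40/3 + 10/3 = 50/3 m
10–11 s: |½(-4 + -8)(1)| = 6 m
Total distance = 188/3 m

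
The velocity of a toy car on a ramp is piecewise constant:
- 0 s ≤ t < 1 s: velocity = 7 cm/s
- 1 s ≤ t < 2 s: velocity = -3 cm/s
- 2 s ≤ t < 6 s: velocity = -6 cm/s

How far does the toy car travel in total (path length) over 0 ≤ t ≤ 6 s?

34 cm

Distance (not displacement) is the total path length: add the absolute areas under v-t.
0–1 s: |7| × 1 = 7 cm
1–2 s: |-3| × 1 = 3 cm
2–6 s: |-6| × 4 = 24 cm
Total distance = 34 cm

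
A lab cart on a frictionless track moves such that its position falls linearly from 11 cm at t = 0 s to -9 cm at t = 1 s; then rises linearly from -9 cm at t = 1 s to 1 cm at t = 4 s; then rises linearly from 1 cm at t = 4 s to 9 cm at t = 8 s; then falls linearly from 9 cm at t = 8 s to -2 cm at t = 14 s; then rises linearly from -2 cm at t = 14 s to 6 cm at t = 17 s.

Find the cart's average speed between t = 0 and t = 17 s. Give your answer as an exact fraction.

57/17 cm/s

Average speed = (total path length)/(elapsed time); on a piecewise-linear x-t graph the path length is Σ|Δx|.
0–1 s: |Δx| = |-9 − 11| = 20 cm
1–4 s: |Δx| = |1 − -9| = 10 cm
4–8 s: |Δx| = |9 − 1| = 8 cm
8–14 s: |Δx| = |-2 − 9| = 11 cm
14–17 s: |Δx| = |6 − -2| = 8 cm
Total path = 57 cm; average speed = 57/17 = 57/17 cm/s.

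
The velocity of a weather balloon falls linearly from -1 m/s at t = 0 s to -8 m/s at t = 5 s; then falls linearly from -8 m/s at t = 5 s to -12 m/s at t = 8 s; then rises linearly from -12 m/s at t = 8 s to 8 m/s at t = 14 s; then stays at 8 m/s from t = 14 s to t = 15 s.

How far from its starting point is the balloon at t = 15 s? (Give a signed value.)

Displacement is the signed area under the v-t curve.
0–5 s: ½(-1 + -8)(5) = -22.5 m
5–8 s: ½(-8 + -12)(3) = -30 m
8–14 s: ½(-12 + 8)(6) = -12 m
14–15 s: 8 × 1 = 8 m
Net displacement = -56.5 m

-56.5 m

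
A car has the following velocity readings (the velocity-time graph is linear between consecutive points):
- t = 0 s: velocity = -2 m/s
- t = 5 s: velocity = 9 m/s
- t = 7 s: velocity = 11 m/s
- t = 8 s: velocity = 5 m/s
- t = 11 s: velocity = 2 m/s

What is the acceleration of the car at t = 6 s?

1 m/s²

Acceleration is the slope of the v-t graph on 5–7 s: (11 − 9)/(7 − 5) = 1 m/s².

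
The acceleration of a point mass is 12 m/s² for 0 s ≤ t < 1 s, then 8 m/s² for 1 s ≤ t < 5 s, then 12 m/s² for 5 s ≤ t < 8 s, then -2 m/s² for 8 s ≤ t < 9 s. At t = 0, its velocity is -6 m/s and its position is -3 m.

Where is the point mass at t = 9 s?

On each constant-a segment, Δv = aΔt and Δx = v₀Δt + ½aΔt²; chain segment to segment.
0–1 s: v starts -6 m/s; Δx = -6·1 + ½·12·1² = 0 m; v ends 6 m/s.
1–5 s: v starts 6 m/s; Δx = 6·4 + ½·8·4² = 88 m; v ends 38 m/s.
5–8 s: v starts 38 m/s; Δx = 38·3 + ½·12·3² = 168 m; v ends 74 m/s.
8–9 s: v starts 74 m/s; Δx = 74·1 + ½·-2·1² = 73 m; v ends 72 m/s.
x(9) = -3 + Σ Δx = 326 m.

326 m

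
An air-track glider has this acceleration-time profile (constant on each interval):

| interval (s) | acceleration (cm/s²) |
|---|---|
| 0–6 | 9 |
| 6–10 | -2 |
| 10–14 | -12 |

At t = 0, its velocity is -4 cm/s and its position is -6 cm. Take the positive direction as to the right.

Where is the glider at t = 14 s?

388 cm

On each constant-a segment, Δv = aΔt and Δx = v₀Δt + ½aΔt²; chain segment to segment.
0–6 s: v starts -4 cm/s; Δx = -4·6 + ½·9·6² = 138 cm; v ends 50 cm/s.
6–10 s: v starts 50 cm/s; Δx = 50·4 + ½·-2·4² = 184 cm; v ends 42 cm/s.
10–14 s: v starts 42 cm/s; Δx = 42·4 + ½·-12·4² = 72 cm; v ends -6 cm/s.
x(14) = -6 + Σ Δx = 388 cm.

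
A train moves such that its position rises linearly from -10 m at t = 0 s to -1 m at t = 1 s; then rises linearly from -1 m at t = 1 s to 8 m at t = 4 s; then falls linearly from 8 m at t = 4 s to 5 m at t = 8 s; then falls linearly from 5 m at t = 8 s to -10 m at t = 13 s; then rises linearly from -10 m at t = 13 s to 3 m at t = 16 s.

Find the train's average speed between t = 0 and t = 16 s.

3.0625 m/s

Average speed = (total path length)/(elapsed time); on a piecewise-linear x-t graph the path length is Σ|Δx|.
0–1 s: |Δx| = |-1 − -10| = 9 m
1–4 s: |Δx| = |8 − -1| = 9 m
4–8 s: |Δx| = |5 − 8| = 3 m
8–13 s: |Δx| = |-10 − 5| = 15 m
13–16 s: |Δx| = |3 − -10| = 13 m
Total path = 49 m; average speed = 49/16 = 3.0625 m/s.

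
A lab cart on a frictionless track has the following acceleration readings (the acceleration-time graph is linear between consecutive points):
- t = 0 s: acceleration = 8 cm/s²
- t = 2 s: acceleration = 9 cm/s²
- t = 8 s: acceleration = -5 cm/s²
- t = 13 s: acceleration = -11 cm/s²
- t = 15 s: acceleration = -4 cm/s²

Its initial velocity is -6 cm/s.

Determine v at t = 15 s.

-32 cm/s

Δv equals the area under the a-t graph; then v = v₀ + Δv.
0–2 s: ½(8 + 9)(2) = 17 cm/s
2–8 s: ½(9 + -5)(6) = 12 cm/s
8–13 s: ½(-5 + -11)(5) = -40 cm/s
13–15 s: ½(-11 + -4)(2) = -15 cm/s
Δv = -26 cm/s, so v(15) = -6 + (-26) = -32 cm/s.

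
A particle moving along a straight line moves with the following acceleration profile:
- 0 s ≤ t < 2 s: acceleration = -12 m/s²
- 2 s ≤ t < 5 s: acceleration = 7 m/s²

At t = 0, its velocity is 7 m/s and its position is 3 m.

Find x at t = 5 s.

On each constant-a segment, Δv = aΔt and Δx = v₀Δt + ½aΔt²; chain segment to segment.
0–2 s: v starts 7 m/s; Δx = 7·2 + ½·-12·2² = -10 m; v ends -17 m/s.
2–5 s: v starts -17 m/s; Δx = -17·3 + ½·7·3² = -19.5 m; v ends 4 m/s.
x(5) = 3 + Σ Δx = -26.5 m.

-26.5 m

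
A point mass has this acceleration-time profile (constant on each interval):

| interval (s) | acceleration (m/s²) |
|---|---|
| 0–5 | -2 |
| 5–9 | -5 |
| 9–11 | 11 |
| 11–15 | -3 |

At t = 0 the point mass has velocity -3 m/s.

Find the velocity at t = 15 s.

-23 m/s

Δv equals the area under the a-t graph; then v = v₀ + Δv.
0–5 s: -2 × 5 = -10 m/s
5–9 s: -5 × 4 = -20 m/s
9–11 s: 11 × 2 = 22 m/s
11–15 s: -3 × 4 = -12 m/s
Δv = -20 m/s, so v(15) = -3 + (-20) = -23 m/s.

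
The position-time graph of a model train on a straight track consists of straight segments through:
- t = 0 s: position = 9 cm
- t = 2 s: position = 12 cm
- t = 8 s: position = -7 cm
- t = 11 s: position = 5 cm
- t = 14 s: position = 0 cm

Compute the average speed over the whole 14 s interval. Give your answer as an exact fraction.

Average speed = (total path length)/(elapsed time); on a piecewise-linear x-t graph the path length is Σ|Δx|.
0–2 s: |Δx| = |12 − 9| = 3 cm
2–8 s: |Δx| = |-7 − 12| = 19 cm
8–11 s: |Δx| = |5 − -7| = 12 cm
11–14 s: |Δx| = |0 − 5| = 5 cm
Total path = 39 cm; average speed = 39/14 = 39/14 cm/s.

39/14 cm/s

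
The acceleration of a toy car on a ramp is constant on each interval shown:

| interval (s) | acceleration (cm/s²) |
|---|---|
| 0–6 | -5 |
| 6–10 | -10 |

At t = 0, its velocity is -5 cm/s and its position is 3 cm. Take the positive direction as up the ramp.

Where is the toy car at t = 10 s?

-337 cm

On each constant-a segment, Δv = aΔt and Δx = v₀Δt + ½aΔt²; chain segment to segment.
0–6 s: v starts -5 cm/s; Δx = -5·6 + ½·-5·6² = -120 cm; v ends -35 cm/s.
6–10 s: v starts -35 cm/s; Δx = -35·4 + ½·-10·4² = -220 cm; v ends -75 cm/s.
x(10) = 3 + Σ Δx = -337 cm.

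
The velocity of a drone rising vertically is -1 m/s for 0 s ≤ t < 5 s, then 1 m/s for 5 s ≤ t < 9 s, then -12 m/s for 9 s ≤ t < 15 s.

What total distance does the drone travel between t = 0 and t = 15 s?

81 m

Total distance travelled is ∫|v| dt — sum the magnitudes of each area piece.
0–5 s: |-1| × 5 = 5 m
5–9 s: |1| × 4 = 4 m
9–15 s: |-12| × 6 = 72 m
Total distance = 81 m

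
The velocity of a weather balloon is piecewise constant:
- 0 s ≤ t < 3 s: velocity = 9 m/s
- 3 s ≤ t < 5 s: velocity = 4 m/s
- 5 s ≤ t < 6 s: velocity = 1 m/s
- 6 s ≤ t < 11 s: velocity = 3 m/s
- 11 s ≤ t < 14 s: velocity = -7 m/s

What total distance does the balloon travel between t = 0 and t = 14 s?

Distance (not displacement) is the total path length: add the absolute areas under v-t.
0–3 s: |9| × 3 = 27 m
3–5 s: |4| × 2 = 8 m
5–6 s: |1| × 1 = 1 m
6–11 s: |3| × 5 = 15 m
11–14 s: |-7| × 3 = 21 m
Total distance = 72 m

72 m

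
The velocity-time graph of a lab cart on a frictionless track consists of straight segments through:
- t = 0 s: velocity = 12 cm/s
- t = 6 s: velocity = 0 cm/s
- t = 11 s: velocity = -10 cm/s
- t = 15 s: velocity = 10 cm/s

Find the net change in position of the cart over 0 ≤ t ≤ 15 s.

11 cm

Displacement is the signed area under the v-t curve.
0–6 s: ½(12 + 0)(6) = 36 cm
6–11 s: ½(0 + -10)(5) = -25 cm
11–15 s: ½(-10 + 10)(4) = 0 cm
Net displacement = 11 cm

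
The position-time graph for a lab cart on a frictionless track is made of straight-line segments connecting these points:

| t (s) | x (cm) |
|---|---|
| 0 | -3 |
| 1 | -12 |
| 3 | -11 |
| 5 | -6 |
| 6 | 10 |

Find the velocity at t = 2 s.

0.5 cm/s

Velocity is the slope of the x-t graph on 1–3 s: (-11 − -12)/(3 − 1) = 0.5 cm/s.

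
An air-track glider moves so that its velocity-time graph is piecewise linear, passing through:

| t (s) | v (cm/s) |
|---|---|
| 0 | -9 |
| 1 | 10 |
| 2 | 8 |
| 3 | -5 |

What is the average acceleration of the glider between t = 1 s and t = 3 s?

Average acceleration = Δv/Δt = (-5 − 10)/(3 − 1) = -7.5 cm/s².

-7.5 cm/s²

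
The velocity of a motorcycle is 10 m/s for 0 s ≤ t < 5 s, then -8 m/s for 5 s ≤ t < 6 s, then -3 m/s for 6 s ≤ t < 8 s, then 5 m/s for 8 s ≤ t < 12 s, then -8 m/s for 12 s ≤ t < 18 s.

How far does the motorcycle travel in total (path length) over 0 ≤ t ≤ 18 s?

Total distance travelled is ∫|v| dt — sum the magnitudes of each area piece.
0–5 s: |10| × 5 = 50 m
5–6 s: |-8| × 1 = 8 m
6–8 s: |-3| × 2 = 6 m
8–12 s: |5| × 4 = 20 m
12–18 s: |-8| × 6 = 48 m
Total distance = 132 m

132 m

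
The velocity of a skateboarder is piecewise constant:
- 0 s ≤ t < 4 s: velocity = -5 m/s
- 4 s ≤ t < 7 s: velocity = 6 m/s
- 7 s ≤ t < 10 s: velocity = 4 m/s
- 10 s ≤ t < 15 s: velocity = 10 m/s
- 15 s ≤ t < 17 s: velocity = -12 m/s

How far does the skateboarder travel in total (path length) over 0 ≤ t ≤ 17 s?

124 m

Total distance travelled is ∫|v| dt — sum the magnitudes of each area piece.
0–4 s: |-5| × 4 = 20 m
4–7 s: |6| × 3 = 18 m
7–10 s: |4| × 3 = 12 m
10–15 s: |10| × 5 = 50 m
15–17 s: |-12| × 2 = 24 m
Total distance = 124 m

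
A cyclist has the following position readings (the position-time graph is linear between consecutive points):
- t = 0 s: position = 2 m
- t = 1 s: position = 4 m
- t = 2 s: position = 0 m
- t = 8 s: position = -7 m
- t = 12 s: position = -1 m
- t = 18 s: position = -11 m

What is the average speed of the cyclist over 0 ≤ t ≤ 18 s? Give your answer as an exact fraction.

29/18 m/s

Average speed = (total path length)/(elapsed time); on a piecewise-linear x-t graph the path length is Σ|Δx|.
0–1 s: |Δx| = |4 − 2| = 2 m
1–2 s: |Δx| = |0 − 4| = 4 m
2–8 s: |Δx| = |-7 − 0| = 7 m
8–12 s: |Δx| = |-1 − -7| = 6 m
12–18 s: |Δx| = |-11 − -1| = 10 m
Total path = 29 m; average speed = 29/18 = 29/18 m/s.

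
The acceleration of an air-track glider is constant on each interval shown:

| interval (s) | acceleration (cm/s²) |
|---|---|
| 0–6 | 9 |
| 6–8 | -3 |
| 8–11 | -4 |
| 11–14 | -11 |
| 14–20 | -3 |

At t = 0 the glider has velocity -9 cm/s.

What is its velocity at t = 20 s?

-24 cm/s

Δv equals the area under the a-t graph; then v = v₀ + Δv.
0–6 s: 9 × 6 = 54 cm/s
6–8 s: -3 × 2 = -6 cm/s
8–11 s: -4 × 3 = -12 cm/s
11–14 s: -11 × 3 = -33 cm/s
14–20 s: -3 × 6 = -18 cm/s
Δv = -15 cm/s, so v(20) = -9 + (-15) = -24 cm/s.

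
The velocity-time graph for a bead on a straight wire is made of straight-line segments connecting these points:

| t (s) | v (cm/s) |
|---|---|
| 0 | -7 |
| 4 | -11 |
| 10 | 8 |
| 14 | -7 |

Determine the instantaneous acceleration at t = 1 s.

Acceleration is the slope of the v-t graph on 0–4 s: (-11 − -7)/(4 − 0) = -1 cm/s².

-1 cm/s²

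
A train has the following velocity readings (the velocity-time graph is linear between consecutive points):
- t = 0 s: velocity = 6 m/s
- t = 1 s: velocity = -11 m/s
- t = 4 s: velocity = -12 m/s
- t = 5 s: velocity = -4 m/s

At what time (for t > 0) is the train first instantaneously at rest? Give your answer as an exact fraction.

t = 6/17 s

v changes sign on 0–1 s (from 6 to -11); the graph is linear there, so v = 0 at t = 0 + (-6)·(1 − 0)/(-11 − 6) = 6/17 s.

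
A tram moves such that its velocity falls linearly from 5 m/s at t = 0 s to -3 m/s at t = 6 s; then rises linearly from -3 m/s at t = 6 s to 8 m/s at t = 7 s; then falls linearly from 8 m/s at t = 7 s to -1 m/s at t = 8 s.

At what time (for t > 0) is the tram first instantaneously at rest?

v changes sign on 0–6 s (from 5 to -3); the graph is linear there, so v = 0 at t = 0 + (-5)·(6 − 0)/(-3 − 5) = 3.75 s.

t = 3.75 s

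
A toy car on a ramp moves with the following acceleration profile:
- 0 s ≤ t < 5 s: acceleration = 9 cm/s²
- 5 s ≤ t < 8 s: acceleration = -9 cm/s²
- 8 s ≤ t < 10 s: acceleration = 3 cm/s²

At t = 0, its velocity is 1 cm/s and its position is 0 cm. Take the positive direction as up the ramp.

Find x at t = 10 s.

On each constant-a segment, Δv = aΔt and Δx = v₀Δt + ½aΔt²; chain segment to segment.
0–5 s: v starts 1 cm/s; Δx = 1·5 + ½·9·5² = 117.5 cm; v ends 46 cm/s.
5–8 s: v starts 46 cm/s; Δx = 46·3 + ½·-9·3² = 97.5 cm; v ends 19 cm/s.
8–10 s: v starts 19 cm/s; Δx = 19·2 + ½·3·2² = 44 cm; v ends 25 cm/s.
x(10) = 0 + Σ Δx = 259 cm.

259 cm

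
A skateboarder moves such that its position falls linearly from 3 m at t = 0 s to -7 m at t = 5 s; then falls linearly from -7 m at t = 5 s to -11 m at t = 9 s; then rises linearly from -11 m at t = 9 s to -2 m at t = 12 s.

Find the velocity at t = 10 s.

Velocity is the slope of the x-t graph on 9–12 s: (-2 − -11)/(12 − 9) = 3 m/s.

3 m/s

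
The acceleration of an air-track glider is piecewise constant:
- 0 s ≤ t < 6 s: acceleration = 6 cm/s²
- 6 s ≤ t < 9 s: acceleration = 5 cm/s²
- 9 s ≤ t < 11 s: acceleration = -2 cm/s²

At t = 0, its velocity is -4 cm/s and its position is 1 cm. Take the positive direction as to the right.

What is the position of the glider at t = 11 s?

293.5 cm

On each constant-a segment, Δv = aΔt and Δx = v₀Δt + ½aΔt²; chain segment to segment.
0–6 s: v starts -4 cm/s; Δx = -4·6 + ½·6·6² = 84 cm; v ends 32 cm/s.
6–9 s: v starts 32 cm/s; Δx = 32·3 + ½·5·3² = 118.5 cm; v ends 47 cm/s.
9–11 s: v starts 47 cm/s; Δx = 47·2 + ½·-2·2² = 90 cm; v ends 43 cm/s.
x(11) = 1 + Σ Δx = 293.5 cm.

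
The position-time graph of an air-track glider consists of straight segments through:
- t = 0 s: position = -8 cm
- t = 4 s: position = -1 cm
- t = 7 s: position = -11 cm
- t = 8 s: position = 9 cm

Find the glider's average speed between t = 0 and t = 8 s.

Average speed = (total path length)/(elapsed time); on a piecewise-linear x-t graph the path length is Σ|Δx|.
0–4 s: |Δx| = |-1 − -8| = 7 cm
4–7 s: |Δx| = |-11 − -1| = 10 cm
7–8 s: |Δx| = |9 − -11| = 20 cm
Total path = 37 cm; average speed = 37/8 = 4.625 cm/s.

4.625 cm/s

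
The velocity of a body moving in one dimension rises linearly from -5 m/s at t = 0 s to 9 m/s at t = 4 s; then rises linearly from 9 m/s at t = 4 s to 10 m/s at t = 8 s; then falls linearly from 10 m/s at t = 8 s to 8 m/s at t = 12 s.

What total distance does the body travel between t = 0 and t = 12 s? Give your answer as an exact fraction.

624/7 m

Distance (not displacement) is the total path length: add the absolute areas under v-t.
0–4 s: v = 0 at t = 10/7 s; triangle areas 25/7 + 81/7 = 106/7 m
4–8 s: |½(9 + 10)(4)| = 38 m
8–12 s: |½(10 + 8)(4)| = 36 m
Total distance = 624/7 m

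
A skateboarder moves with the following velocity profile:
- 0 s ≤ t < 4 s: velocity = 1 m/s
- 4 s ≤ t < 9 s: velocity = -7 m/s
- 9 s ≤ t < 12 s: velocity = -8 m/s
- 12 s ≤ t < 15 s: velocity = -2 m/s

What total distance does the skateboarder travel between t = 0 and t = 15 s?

Distance (not displacement) is the total path length: add the absolute areas under v-t.
0–4 s: |1| × 4 = 4 m
4–9 s: |-7| × 5 = 35 m
9–12 s: |-8| × 3 = 24 m
12–15 s: |-2| × 3 = 6 m
Total distance = 69 m

69 m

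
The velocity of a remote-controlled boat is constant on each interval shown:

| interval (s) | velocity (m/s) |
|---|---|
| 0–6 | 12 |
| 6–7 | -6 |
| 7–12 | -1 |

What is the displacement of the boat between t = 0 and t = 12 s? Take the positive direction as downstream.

61 m

Displacement is the signed area under the v-t curve.
0–6 s: 12 × 6 = 72 m
6–7 s: -6 × 1 = -6 m
7–12 s: -1 × 5 = -5 m
Net displacement = 61 m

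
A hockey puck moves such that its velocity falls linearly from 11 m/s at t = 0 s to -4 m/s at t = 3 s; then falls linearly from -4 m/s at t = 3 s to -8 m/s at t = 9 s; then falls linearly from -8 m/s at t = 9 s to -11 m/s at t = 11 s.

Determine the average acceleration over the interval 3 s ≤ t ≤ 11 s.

-0.875 m/s²

Average acceleration = Δv/Δt = (-11 − -4)/(11 − 3) = -0.875 m/s².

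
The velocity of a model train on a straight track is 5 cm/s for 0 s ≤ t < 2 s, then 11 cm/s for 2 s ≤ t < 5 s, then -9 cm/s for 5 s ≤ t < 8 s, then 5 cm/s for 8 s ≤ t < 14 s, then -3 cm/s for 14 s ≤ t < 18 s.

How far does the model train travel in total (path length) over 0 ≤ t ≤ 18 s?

112 cm

Distance (not displacement) is the total path length: add the absolute areas under v-t.
0–2 s: |5| × 2 = 10 cm
2–5 s: |11| × 3 = 33 cm
5–8 s: |-9| × 3 = 27 cm
8–14 s: |5| × 6 = 30 cm
14–18 s: |-3| × 4 = 12 cm
Total distance = 112 cm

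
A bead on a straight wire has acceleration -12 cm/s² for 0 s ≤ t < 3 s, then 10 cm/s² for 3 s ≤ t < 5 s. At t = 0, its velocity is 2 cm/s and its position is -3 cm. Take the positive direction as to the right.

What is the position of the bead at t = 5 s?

-99 cm

On each constant-a segment, Δv = aΔt and Δx = v₀Δt + ½aΔt²; chain segment to segment.
0–3 s: v starts 2 cm/s; Δx = 2·3 + ½·-12·3² = -48 cm; v ends -34 cm/s.
3–5 s: v starts -34 cm/s; Δx = -34·2 + ½·10·2² = -48 cm; v ends -14 cm/s.
x(5) = -3 + Σ Δx = -99 cm.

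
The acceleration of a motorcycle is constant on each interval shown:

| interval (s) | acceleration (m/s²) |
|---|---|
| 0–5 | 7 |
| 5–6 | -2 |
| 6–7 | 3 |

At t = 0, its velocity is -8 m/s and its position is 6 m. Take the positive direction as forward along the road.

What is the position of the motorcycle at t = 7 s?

106 m

On each constant-a segment, Δv = aΔt and Δx = v₀Δt + ½aΔt²; chain segment to segment.
0–5 s: v starts -8 m/s; Δx = -8·5 + ½·7·5² = 47.5 m; v ends 27 m/s.
5–6 s: v starts 27 m/s; Δx = 27·1 + ½·-2·1² = 26 m; v ends 25 m/s.
6–7 s: v starts 25 m/s; Δx = 25·1 + ½·3·1² = 26.5 m; v ends 28 m/s.
x(7) = 6 + Σ Δx = 106 m.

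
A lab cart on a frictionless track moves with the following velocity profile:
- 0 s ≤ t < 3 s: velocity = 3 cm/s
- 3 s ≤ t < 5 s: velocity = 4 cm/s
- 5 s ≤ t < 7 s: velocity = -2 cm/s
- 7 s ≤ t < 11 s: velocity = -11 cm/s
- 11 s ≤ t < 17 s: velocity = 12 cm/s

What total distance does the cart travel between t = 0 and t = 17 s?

Total distance travelled is ∫|v| dt — sum the magnitudes of each area piece.
0–3 s: |3| × 3 = 9 cm
3–5 s: |4| × 2 = 8 cm
5–7 s: |-2| × 2 = 4 cm
7–11 s: |-11| × 4 = 44 cm
11–17 s: |12| × 6 = 72 cm
Total distance = 137 cm

137 cm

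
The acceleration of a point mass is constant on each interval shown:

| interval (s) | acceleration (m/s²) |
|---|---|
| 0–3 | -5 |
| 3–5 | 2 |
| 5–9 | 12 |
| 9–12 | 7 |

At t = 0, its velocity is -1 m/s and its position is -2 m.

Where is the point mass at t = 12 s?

132 m

On each constant-a segment, Δv = aΔt and Δx = v₀Δt + ½aΔt²; chain segment to segment.
0–3 s: v starts -1 m/s; Δx = -1·3 + ½·-5·3² = -25.5 m; v ends -16 m/s.
3–5 s: v starts -16 m/s; Δx = -16·2 + ½·2·2² = -28 m; v ends -12 m/s.
5–9 s: v starts -12 m/s; Δx = -12·4 + ½·12·4² = 48 m; v ends 36 m/s.
9–12 s: v starts 36 m/s; Δx = 36·3 + ½·7·3² = 139.5 m; v ends 57 m/s.
x(12) = -2 + Σ Δx = 132 m.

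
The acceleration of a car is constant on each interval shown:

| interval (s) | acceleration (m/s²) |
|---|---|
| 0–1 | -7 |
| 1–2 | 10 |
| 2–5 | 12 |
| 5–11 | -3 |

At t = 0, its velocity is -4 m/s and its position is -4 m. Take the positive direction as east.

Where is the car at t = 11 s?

On each constant-a segment, Δv = aΔt and Δx = v₀Δt + ½aΔt²; chain segment to segment.
0–1 s: v starts -4 m/s; Δx = -4·1 + ½·-7·1² = -7.5 m; v ends -11 m/s.
1–2 s: v starts -11 m/s; Δx = -11·1 + ½·10·1² = -6 m; v ends -1 m/s.
2–5 s: v starts -1 m/s; Δx = -1·3 + ½·12·3² = 51 m; v ends 35 m/s.
5–11 s: v starts 35 m/s; Δx = 35·6 + ½·-3·6² = 156 m; v ends 17 m/s.
x(11) = -4 + Σ Δx = 189.5 m.

189.5 m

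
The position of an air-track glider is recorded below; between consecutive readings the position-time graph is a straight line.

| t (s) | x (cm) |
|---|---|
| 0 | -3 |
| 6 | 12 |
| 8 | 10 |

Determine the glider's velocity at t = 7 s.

Velocity is the slope of the x-t graph on 6–8 s: (10 − 12)/(8 − 6) = -1 cm/s.

-1 cm/s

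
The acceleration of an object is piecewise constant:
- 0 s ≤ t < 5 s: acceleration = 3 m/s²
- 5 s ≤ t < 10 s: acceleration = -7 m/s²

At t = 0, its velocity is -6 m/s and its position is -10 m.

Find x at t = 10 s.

On each constant-a segment, Δv = aΔt and Δx = v₀Δt + ½aΔt²; chain segment to segment.
0–5 s: v starts -6 m/s; Δx = -6·5 + ½·3·5² = 7.5 m; v ends 9 m/s.
5–10 s: v starts 9 m/s; Δx = 9·5 + ½·-7·5² = -42.5 m; v ends -26 m/s.
x(10) = -10 + Σ Δx = -45 m.

-45 m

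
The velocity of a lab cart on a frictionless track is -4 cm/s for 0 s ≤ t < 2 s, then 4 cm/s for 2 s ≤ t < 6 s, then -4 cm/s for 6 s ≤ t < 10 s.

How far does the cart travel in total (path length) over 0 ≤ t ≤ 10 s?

Total distance travelled is ∫|v| dt — sum the magnitudes of each area piece.
0–2 s: |-4| × 2 = 8 cm
2–6 s: |4| × 4 = 16 cm
6–10 s: |-4| × 4 = 16 cm
Total distance = 40 cm

40 cm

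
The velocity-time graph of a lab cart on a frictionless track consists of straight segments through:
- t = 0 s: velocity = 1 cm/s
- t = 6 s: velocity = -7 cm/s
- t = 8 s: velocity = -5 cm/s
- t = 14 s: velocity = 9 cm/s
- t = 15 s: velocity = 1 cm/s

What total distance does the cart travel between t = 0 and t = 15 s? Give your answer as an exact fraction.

1637/28 cm

Distance (not displacement) is the total path length: add the absolute areas under v-t.
0–6 s: v = 0 at t = 0.75 s; triangle areas 0.375 + 18.375 = 18.75 cm
6–8 s: |½(-7 + -5)(2)| = 12 cm
8–14 s: v = 0 at t = 71/7 s; triangle areas 75/14 + 243/14 = 159/7 cm
14–15 s: |½(9 + 1)(1)| = 5 cm
Total distance = 1637/28 cm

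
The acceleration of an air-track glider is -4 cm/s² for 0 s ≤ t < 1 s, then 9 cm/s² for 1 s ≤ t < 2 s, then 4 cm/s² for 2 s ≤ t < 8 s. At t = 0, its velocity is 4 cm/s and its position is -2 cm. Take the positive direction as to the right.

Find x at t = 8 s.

130.5 cm

On each constant-a segment, Δv = aΔt and Δx = v₀Δt + ½aΔt²; chain segment to segment.
0–1 s: v starts 4 cm/s; Δx = 4·1 + ½·-4·1² = 2 cm; v ends 0 cm/s.
1–2 s: v starts 0 cm/s; Δx = 0·1 + ½·9·1² = 4.5 cm; v ends 9 cm/s.
2–8 s: v starts 9 cm/s; Δx = 9·6 + ½·4·6² = 126 cm; v ends 33 cm/s.
x(8) = -2 + Σ Δx = 130.5 cm.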